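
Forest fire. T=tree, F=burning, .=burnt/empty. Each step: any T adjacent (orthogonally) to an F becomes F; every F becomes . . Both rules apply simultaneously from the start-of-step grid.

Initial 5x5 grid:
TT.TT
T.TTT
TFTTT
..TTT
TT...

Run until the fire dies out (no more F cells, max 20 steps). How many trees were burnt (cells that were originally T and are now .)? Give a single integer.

Answer: 15

Derivation:
Step 1: +2 fires, +1 burnt (F count now 2)
Step 2: +4 fires, +2 burnt (F count now 4)
Step 3: +4 fires, +4 burnt (F count now 4)
Step 4: +4 fires, +4 burnt (F count now 4)
Step 5: +1 fires, +4 burnt (F count now 1)
Step 6: +0 fires, +1 burnt (F count now 0)
Fire out after step 6
Initially T: 17, now '.': 23
Total burnt (originally-T cells now '.'): 15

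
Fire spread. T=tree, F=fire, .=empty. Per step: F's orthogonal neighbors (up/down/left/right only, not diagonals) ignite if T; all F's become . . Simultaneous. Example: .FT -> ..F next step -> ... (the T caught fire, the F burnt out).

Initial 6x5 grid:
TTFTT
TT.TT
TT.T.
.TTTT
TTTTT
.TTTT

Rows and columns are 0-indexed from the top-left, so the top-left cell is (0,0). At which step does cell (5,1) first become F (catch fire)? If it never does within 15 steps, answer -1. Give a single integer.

Step 1: cell (5,1)='T' (+2 fires, +1 burnt)
Step 2: cell (5,1)='T' (+4 fires, +2 burnt)
Step 3: cell (5,1)='T' (+4 fires, +4 burnt)
Step 4: cell (5,1)='T' (+3 fires, +4 burnt)
Step 5: cell (5,1)='T' (+4 fires, +3 burnt)
Step 6: cell (5,1)='F' (+5 fires, +4 burnt)
  -> target ignites at step 6
Step 7: cell (5,1)='.' (+2 fires, +5 burnt)
Step 8: cell (5,1)='.' (+0 fires, +2 burnt)
  fire out at step 8

6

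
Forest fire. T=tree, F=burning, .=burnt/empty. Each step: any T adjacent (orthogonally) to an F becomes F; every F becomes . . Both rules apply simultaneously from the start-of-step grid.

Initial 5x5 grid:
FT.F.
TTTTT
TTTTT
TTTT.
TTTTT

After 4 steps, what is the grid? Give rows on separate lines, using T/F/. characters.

Step 1: 3 trees catch fire, 2 burn out
  .F...
  FTTFT
  TTTTT
  TTTT.
  TTTTT
Step 2: 5 trees catch fire, 3 burn out
  .....
  .FF.F
  FTTFT
  TTTT.
  TTTTT
Step 3: 5 trees catch fire, 5 burn out
  .....
  .....
  .FF.F
  FTTF.
  TTTTT
Step 4: 4 trees catch fire, 5 burn out
  .....
  .....
  .....
  .FF..
  FTTFT

.....
.....
.....
.FF..
FTTFT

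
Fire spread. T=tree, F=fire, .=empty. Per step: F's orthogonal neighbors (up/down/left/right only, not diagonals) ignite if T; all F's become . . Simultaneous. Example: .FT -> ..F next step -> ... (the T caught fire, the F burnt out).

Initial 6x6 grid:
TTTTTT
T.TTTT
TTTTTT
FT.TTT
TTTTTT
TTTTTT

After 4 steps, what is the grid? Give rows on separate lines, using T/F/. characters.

Step 1: 3 trees catch fire, 1 burn out
  TTTTTT
  T.TTTT
  FTTTTT
  .F.TTT
  FTTTTT
  TTTTTT
Step 2: 4 trees catch fire, 3 burn out
  TTTTTT
  F.TTTT
  .FTTTT
  ...TTT
  .FTTTT
  FTTTTT
Step 3: 4 trees catch fire, 4 burn out
  FTTTTT
  ..TTTT
  ..FTTT
  ...TTT
  ..FTTT
  .FTTTT
Step 4: 5 trees catch fire, 4 burn out
  .FTTTT
  ..FTTT
  ...FTT
  ...TTT
  ...FTT
  ..FTTT

.FTTTT
..FTTT
...FTT
...TTT
...FTT
..FTTT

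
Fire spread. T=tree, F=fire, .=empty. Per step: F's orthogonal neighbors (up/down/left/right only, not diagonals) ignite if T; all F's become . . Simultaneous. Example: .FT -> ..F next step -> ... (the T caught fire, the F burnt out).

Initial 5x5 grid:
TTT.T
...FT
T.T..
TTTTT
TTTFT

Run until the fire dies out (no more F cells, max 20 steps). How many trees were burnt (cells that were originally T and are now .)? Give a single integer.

Step 1: +4 fires, +2 burnt (F count now 4)
Step 2: +4 fires, +4 burnt (F count now 4)
Step 3: +3 fires, +4 burnt (F count now 3)
Step 4: +1 fires, +3 burnt (F count now 1)
Step 5: +1 fires, +1 burnt (F count now 1)
Step 6: +0 fires, +1 burnt (F count now 0)
Fire out after step 6
Initially T: 16, now '.': 22
Total burnt (originally-T cells now '.'): 13

Answer: 13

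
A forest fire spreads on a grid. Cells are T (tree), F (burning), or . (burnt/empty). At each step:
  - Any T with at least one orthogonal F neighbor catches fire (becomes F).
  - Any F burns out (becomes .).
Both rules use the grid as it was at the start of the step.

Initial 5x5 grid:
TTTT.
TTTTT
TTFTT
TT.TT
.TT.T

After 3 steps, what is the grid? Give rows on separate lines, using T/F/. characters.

Step 1: 3 trees catch fire, 1 burn out
  TTTT.
  TTFTT
  TF.FT
  TT.TT
  .TT.T
Step 2: 7 trees catch fire, 3 burn out
  TTFT.
  TF.FT
  F...F
  TF.FT
  .TT.T
Step 3: 7 trees catch fire, 7 burn out
  TF.F.
  F...F
  .....
  F...F
  .FT.T

TF.F.
F...F
.....
F...F
.FT.T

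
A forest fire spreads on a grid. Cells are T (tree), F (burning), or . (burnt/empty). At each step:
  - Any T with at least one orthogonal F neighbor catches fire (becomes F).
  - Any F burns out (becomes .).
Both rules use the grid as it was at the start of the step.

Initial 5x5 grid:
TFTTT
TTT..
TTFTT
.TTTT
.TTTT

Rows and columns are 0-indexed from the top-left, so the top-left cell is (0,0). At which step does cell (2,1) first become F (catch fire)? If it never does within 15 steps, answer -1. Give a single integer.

Step 1: cell (2,1)='F' (+7 fires, +2 burnt)
  -> target ignites at step 1
Step 2: cell (2,1)='.' (+7 fires, +7 burnt)
Step 3: cell (2,1)='.' (+4 fires, +7 burnt)
Step 4: cell (2,1)='.' (+1 fires, +4 burnt)
Step 5: cell (2,1)='.' (+0 fires, +1 burnt)
  fire out at step 5

1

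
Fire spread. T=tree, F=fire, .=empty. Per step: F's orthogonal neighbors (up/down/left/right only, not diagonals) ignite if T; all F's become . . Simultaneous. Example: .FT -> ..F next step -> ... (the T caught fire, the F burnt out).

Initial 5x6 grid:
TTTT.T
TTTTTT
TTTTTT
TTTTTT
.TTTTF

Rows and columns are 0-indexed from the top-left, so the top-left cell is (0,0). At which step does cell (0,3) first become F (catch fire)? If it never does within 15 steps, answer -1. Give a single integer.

Step 1: cell (0,3)='T' (+2 fires, +1 burnt)
Step 2: cell (0,3)='T' (+3 fires, +2 burnt)
Step 3: cell (0,3)='T' (+4 fires, +3 burnt)
Step 4: cell (0,3)='T' (+5 fires, +4 burnt)
Step 5: cell (0,3)='T' (+3 fires, +5 burnt)
Step 6: cell (0,3)='F' (+4 fires, +3 burnt)
  -> target ignites at step 6
Step 7: cell (0,3)='.' (+3 fires, +4 burnt)
Step 8: cell (0,3)='.' (+2 fires, +3 burnt)
Step 9: cell (0,3)='.' (+1 fires, +2 burnt)
Step 10: cell (0,3)='.' (+0 fires, +1 burnt)
  fire out at step 10

6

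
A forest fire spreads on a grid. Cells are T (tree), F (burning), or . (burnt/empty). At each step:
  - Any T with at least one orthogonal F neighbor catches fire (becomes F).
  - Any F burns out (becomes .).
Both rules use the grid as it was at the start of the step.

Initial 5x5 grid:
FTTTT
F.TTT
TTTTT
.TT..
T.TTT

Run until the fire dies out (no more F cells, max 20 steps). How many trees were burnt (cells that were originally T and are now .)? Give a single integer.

Answer: 17

Derivation:
Step 1: +2 fires, +2 burnt (F count now 2)
Step 2: +2 fires, +2 burnt (F count now 2)
Step 3: +4 fires, +2 burnt (F count now 4)
Step 4: +4 fires, +4 burnt (F count now 4)
Step 5: +3 fires, +4 burnt (F count now 3)
Step 6: +1 fires, +3 burnt (F count now 1)
Step 7: +1 fires, +1 burnt (F count now 1)
Step 8: +0 fires, +1 burnt (F count now 0)
Fire out after step 8
Initially T: 18, now '.': 24
Total burnt (originally-T cells now '.'): 17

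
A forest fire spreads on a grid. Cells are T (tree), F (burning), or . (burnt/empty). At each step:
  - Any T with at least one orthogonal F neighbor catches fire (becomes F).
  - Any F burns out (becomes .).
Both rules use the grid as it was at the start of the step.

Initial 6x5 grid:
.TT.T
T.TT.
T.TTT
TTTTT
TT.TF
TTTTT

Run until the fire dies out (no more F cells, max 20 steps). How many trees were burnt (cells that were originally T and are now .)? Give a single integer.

Step 1: +3 fires, +1 burnt (F count now 3)
Step 2: +3 fires, +3 burnt (F count now 3)
Step 3: +3 fires, +3 burnt (F count now 3)
Step 4: +4 fires, +3 burnt (F count now 4)
Step 5: +4 fires, +4 burnt (F count now 4)
Step 6: +3 fires, +4 burnt (F count now 3)
Step 7: +2 fires, +3 burnt (F count now 2)
Step 8: +0 fires, +2 burnt (F count now 0)
Fire out after step 8
Initially T: 23, now '.': 29
Total burnt (originally-T cells now '.'): 22

Answer: 22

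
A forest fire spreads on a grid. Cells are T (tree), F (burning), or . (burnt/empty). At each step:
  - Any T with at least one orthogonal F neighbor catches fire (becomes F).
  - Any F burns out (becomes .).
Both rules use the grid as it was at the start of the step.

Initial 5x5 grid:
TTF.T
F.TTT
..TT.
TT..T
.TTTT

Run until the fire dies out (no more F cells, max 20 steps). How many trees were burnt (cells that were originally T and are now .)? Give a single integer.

Answer: 8

Derivation:
Step 1: +3 fires, +2 burnt (F count now 3)
Step 2: +2 fires, +3 burnt (F count now 2)
Step 3: +2 fires, +2 burnt (F count now 2)
Step 4: +1 fires, +2 burnt (F count now 1)
Step 5: +0 fires, +1 burnt (F count now 0)
Fire out after step 5
Initially T: 15, now '.': 18
Total burnt (originally-T cells now '.'): 8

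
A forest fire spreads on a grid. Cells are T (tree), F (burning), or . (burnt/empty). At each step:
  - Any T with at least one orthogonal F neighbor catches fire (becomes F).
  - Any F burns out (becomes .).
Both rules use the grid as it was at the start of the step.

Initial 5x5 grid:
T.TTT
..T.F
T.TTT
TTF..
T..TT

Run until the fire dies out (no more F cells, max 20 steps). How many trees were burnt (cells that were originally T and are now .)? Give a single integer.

Answer: 11

Derivation:
Step 1: +4 fires, +2 burnt (F count now 4)
Step 2: +4 fires, +4 burnt (F count now 4)
Step 3: +3 fires, +4 burnt (F count now 3)
Step 4: +0 fires, +3 burnt (F count now 0)
Fire out after step 4
Initially T: 14, now '.': 22
Total burnt (originally-T cells now '.'): 11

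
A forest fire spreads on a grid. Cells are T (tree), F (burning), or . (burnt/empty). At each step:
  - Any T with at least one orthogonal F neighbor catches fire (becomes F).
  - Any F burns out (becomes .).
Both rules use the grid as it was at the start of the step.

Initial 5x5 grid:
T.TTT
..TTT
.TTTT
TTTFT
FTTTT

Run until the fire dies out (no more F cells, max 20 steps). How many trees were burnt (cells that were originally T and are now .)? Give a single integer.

Answer: 18

Derivation:
Step 1: +6 fires, +2 burnt (F count now 6)
Step 2: +6 fires, +6 burnt (F count now 6)
Step 3: +4 fires, +6 burnt (F count now 4)
Step 4: +2 fires, +4 burnt (F count now 2)
Step 5: +0 fires, +2 burnt (F count now 0)
Fire out after step 5
Initially T: 19, now '.': 24
Total burnt (originally-T cells now '.'): 18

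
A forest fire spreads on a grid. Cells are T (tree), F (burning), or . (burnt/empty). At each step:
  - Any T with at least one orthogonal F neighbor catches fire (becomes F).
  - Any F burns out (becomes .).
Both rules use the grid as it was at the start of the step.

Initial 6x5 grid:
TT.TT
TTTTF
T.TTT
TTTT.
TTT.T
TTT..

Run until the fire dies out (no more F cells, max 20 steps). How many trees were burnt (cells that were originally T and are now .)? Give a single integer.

Answer: 22

Derivation:
Step 1: +3 fires, +1 burnt (F count now 3)
Step 2: +3 fires, +3 burnt (F count now 3)
Step 3: +3 fires, +3 burnt (F count now 3)
Step 4: +3 fires, +3 burnt (F count now 3)
Step 5: +4 fires, +3 burnt (F count now 4)
Step 6: +3 fires, +4 burnt (F count now 3)
Step 7: +2 fires, +3 burnt (F count now 2)
Step 8: +1 fires, +2 burnt (F count now 1)
Step 9: +0 fires, +1 burnt (F count now 0)
Fire out after step 9
Initially T: 23, now '.': 29
Total burnt (originally-T cells now '.'): 22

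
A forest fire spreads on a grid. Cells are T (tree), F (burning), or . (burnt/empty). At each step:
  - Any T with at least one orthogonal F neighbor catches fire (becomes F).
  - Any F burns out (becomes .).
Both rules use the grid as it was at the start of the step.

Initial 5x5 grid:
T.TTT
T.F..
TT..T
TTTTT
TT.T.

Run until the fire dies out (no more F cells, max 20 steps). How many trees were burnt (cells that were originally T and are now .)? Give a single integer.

Step 1: +1 fires, +1 burnt (F count now 1)
Step 2: +1 fires, +1 burnt (F count now 1)
Step 3: +1 fires, +1 burnt (F count now 1)
Step 4: +0 fires, +1 burnt (F count now 0)
Fire out after step 4
Initially T: 16, now '.': 12
Total burnt (originally-T cells now '.'): 3

Answer: 3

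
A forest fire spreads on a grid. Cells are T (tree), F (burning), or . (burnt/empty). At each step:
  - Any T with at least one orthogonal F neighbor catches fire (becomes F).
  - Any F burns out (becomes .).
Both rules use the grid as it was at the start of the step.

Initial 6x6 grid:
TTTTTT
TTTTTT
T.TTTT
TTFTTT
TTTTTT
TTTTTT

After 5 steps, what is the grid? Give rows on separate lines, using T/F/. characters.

Step 1: 4 trees catch fire, 1 burn out
  TTTTTT
  TTTTTT
  T.FTTT
  TF.FTT
  TTFTTT
  TTTTTT
Step 2: 7 trees catch fire, 4 burn out
  TTTTTT
  TTFTTT
  T..FTT
  F...FT
  TF.FTT
  TTFTTT
Step 3: 10 trees catch fire, 7 burn out
  TTFTTT
  TF.FTT
  F...FT
  .....F
  F...FT
  TF.FTT
Step 4: 8 trees catch fire, 10 burn out
  TF.FTT
  F...FT
  .....F
  ......
  .....F
  F...FT
Step 5: 4 trees catch fire, 8 burn out
  F...FT
  .....F
  ......
  ......
  ......
  .....F

F...FT
.....F
......
......
......
.....F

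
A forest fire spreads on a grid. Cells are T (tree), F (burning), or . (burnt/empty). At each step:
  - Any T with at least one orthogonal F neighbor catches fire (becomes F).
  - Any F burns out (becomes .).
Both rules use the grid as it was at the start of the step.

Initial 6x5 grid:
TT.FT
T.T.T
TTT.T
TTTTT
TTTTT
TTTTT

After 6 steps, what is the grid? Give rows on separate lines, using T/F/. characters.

Step 1: 1 trees catch fire, 1 burn out
  TT..F
  T.T.T
  TTT.T
  TTTTT
  TTTTT
  TTTTT
Step 2: 1 trees catch fire, 1 burn out
  TT...
  T.T.F
  TTT.T
  TTTTT
  TTTTT
  TTTTT
Step 3: 1 trees catch fire, 1 burn out
  TT...
  T.T..
  TTT.F
  TTTTT
  TTTTT
  TTTTT
Step 4: 1 trees catch fire, 1 burn out
  TT...
  T.T..
  TTT..
  TTTTF
  TTTTT
  TTTTT
Step 5: 2 trees catch fire, 1 burn out
  TT...
  T.T..
  TTT..
  TTTF.
  TTTTF
  TTTTT
Step 6: 3 trees catch fire, 2 burn out
  TT...
  T.T..
  TTT..
  TTF..
  TTTF.
  TTTTF

TT...
T.T..
TTT..
TTF..
TTTF.
TTTTF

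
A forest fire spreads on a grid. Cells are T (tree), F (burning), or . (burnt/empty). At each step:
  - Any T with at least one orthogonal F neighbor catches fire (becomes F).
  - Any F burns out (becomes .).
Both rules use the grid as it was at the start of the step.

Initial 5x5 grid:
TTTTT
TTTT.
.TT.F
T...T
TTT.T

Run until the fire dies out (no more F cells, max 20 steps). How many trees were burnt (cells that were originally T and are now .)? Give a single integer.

Step 1: +1 fires, +1 burnt (F count now 1)
Step 2: +1 fires, +1 burnt (F count now 1)
Step 3: +0 fires, +1 burnt (F count now 0)
Fire out after step 3
Initially T: 17, now '.': 10
Total burnt (originally-T cells now '.'): 2

Answer: 2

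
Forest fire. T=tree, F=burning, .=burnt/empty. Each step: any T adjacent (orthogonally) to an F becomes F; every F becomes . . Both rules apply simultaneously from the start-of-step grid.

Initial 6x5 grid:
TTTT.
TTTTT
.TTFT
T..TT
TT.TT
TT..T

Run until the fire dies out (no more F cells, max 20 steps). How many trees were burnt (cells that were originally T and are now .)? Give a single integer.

Answer: 17

Derivation:
Step 1: +4 fires, +1 burnt (F count now 4)
Step 2: +6 fires, +4 burnt (F count now 6)
Step 3: +3 fires, +6 burnt (F count now 3)
Step 4: +3 fires, +3 burnt (F count now 3)
Step 5: +1 fires, +3 burnt (F count now 1)
Step 6: +0 fires, +1 burnt (F count now 0)
Fire out after step 6
Initially T: 22, now '.': 25
Total burnt (originally-T cells now '.'): 17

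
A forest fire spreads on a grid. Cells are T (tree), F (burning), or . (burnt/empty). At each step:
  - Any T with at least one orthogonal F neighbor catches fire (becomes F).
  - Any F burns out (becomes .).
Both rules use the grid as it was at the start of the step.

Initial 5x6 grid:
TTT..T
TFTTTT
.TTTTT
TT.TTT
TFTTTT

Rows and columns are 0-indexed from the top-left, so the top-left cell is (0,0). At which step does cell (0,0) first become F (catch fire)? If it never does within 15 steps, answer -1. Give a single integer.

Step 1: cell (0,0)='T' (+7 fires, +2 burnt)
Step 2: cell (0,0)='F' (+6 fires, +7 burnt)
  -> target ignites at step 2
Step 3: cell (0,0)='.' (+4 fires, +6 burnt)
Step 4: cell (0,0)='.' (+4 fires, +4 burnt)
Step 5: cell (0,0)='.' (+3 fires, +4 burnt)
Step 6: cell (0,0)='.' (+0 fires, +3 burnt)
  fire out at step 6

2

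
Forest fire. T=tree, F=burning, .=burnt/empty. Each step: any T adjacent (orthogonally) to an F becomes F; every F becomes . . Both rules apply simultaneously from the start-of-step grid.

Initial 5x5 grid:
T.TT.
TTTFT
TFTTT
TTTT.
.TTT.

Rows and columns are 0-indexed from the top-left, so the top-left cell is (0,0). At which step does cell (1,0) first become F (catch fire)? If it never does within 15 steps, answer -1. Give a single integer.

Step 1: cell (1,0)='T' (+8 fires, +2 burnt)
Step 2: cell (1,0)='F' (+7 fires, +8 burnt)
  -> target ignites at step 2
Step 3: cell (1,0)='.' (+3 fires, +7 burnt)
Step 4: cell (1,0)='.' (+0 fires, +3 burnt)
  fire out at step 4

2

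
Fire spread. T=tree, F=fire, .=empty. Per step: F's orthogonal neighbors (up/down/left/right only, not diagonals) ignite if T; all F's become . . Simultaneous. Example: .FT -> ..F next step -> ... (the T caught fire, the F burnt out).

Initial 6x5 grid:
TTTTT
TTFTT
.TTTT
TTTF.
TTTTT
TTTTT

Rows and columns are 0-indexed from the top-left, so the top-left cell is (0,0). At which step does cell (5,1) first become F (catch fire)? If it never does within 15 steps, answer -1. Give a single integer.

Step 1: cell (5,1)='T' (+7 fires, +2 burnt)
Step 2: cell (5,1)='T' (+10 fires, +7 burnt)
Step 3: cell (5,1)='T' (+6 fires, +10 burnt)
Step 4: cell (5,1)='F' (+2 fires, +6 burnt)
  -> target ignites at step 4
Step 5: cell (5,1)='.' (+1 fires, +2 burnt)
Step 6: cell (5,1)='.' (+0 fires, +1 burnt)
  fire out at step 6

4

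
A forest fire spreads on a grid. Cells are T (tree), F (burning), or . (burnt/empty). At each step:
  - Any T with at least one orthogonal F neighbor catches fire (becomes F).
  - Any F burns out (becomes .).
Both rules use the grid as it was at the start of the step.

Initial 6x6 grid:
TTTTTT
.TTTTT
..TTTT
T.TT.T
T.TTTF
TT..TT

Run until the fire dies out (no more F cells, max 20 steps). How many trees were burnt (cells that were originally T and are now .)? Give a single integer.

Answer: 23

Derivation:
Step 1: +3 fires, +1 burnt (F count now 3)
Step 2: +3 fires, +3 burnt (F count now 3)
Step 3: +4 fires, +3 burnt (F count now 4)
Step 4: +4 fires, +4 burnt (F count now 4)
Step 5: +3 fires, +4 burnt (F count now 3)
Step 6: +2 fires, +3 burnt (F count now 2)
Step 7: +2 fires, +2 burnt (F count now 2)
Step 8: +1 fires, +2 burnt (F count now 1)
Step 9: +1 fires, +1 burnt (F count now 1)
Step 10: +0 fires, +1 burnt (F count now 0)
Fire out after step 10
Initially T: 27, now '.': 32
Total burnt (originally-T cells now '.'): 23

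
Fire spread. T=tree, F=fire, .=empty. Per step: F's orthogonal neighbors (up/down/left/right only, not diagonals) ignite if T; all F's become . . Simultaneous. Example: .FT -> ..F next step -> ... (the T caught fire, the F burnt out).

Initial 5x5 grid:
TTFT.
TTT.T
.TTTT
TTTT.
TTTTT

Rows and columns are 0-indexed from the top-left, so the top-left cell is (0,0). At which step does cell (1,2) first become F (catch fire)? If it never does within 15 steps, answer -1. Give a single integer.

Step 1: cell (1,2)='F' (+3 fires, +1 burnt)
  -> target ignites at step 1
Step 2: cell (1,2)='.' (+3 fires, +3 burnt)
Step 3: cell (1,2)='.' (+4 fires, +3 burnt)
Step 4: cell (1,2)='.' (+4 fires, +4 burnt)
Step 5: cell (1,2)='.' (+4 fires, +4 burnt)
Step 6: cell (1,2)='.' (+2 fires, +4 burnt)
Step 7: cell (1,2)='.' (+0 fires, +2 burnt)
  fire out at step 7

1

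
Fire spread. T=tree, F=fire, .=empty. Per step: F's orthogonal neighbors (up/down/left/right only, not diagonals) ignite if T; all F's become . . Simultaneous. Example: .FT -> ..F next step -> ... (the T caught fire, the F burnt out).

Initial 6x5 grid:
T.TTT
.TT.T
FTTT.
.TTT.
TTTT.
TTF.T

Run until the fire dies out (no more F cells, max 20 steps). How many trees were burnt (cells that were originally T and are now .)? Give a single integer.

Answer: 18

Derivation:
Step 1: +3 fires, +2 burnt (F count now 3)
Step 2: +7 fires, +3 burnt (F count now 7)
Step 3: +4 fires, +7 burnt (F count now 4)
Step 4: +1 fires, +4 burnt (F count now 1)
Step 5: +1 fires, +1 burnt (F count now 1)
Step 6: +1 fires, +1 burnt (F count now 1)
Step 7: +1 fires, +1 burnt (F count now 1)
Step 8: +0 fires, +1 burnt (F count now 0)
Fire out after step 8
Initially T: 20, now '.': 28
Total burnt (originally-T cells now '.'): 18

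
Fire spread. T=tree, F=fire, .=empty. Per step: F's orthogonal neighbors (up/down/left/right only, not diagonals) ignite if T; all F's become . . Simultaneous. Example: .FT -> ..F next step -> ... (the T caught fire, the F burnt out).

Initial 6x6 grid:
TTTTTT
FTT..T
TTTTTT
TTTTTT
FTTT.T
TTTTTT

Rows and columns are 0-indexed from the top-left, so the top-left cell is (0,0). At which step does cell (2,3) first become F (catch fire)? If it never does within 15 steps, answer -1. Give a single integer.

Step 1: cell (2,3)='T' (+6 fires, +2 burnt)
Step 2: cell (2,3)='T' (+6 fires, +6 burnt)
Step 3: cell (2,3)='T' (+5 fires, +6 burnt)
Step 4: cell (2,3)='F' (+4 fires, +5 burnt)
  -> target ignites at step 4
Step 5: cell (2,3)='.' (+4 fires, +4 burnt)
Step 6: cell (2,3)='.' (+4 fires, +4 burnt)
Step 7: cell (2,3)='.' (+2 fires, +4 burnt)
Step 8: cell (2,3)='.' (+0 fires, +2 burnt)
  fire out at step 8

4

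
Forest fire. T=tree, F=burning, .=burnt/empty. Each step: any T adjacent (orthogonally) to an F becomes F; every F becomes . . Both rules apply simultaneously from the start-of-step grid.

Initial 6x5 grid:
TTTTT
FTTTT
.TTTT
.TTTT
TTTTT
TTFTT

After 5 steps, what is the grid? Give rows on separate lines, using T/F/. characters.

Step 1: 5 trees catch fire, 2 burn out
  FTTTT
  .FTTT
  .TTTT
  .TTTT
  TTFTT
  TF.FT
Step 2: 8 trees catch fire, 5 burn out
  .FTTT
  ..FTT
  .FTTT
  .TFTT
  TF.FT
  F...F
Step 3: 7 trees catch fire, 8 burn out
  ..FTT
  ...FT
  ..FTT
  .F.FT
  F...F
  .....
Step 4: 4 trees catch fire, 7 burn out
  ...FT
  ....F
  ...FT
  ....F
  .....
  .....
Step 5: 2 trees catch fire, 4 burn out
  ....F
  .....
  ....F
  .....
  .....
  .....

....F
.....
....F
.....
.....
.....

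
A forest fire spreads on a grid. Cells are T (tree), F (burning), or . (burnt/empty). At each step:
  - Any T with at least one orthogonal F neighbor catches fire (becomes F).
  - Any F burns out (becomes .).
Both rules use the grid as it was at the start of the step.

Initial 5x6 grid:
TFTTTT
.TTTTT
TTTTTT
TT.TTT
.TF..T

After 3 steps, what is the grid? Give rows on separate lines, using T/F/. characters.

Step 1: 4 trees catch fire, 2 burn out
  F.FTTT
  .FTTTT
  TTTTTT
  TT.TTT
  .F...T
Step 2: 4 trees catch fire, 4 burn out
  ...FTT
  ..FTTT
  TFTTTT
  TF.TTT
  .....T
Step 3: 5 trees catch fire, 4 burn out
  ....FT
  ...FTT
  F.FTTT
  F..TTT
  .....T

....FT
...FTT
F.FTTT
F..TTT
.....T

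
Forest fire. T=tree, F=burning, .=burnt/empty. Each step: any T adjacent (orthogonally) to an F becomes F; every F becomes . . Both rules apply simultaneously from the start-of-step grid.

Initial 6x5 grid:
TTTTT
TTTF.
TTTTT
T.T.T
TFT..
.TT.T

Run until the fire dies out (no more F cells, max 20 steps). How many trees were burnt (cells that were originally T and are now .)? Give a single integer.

Step 1: +6 fires, +2 burnt (F count now 6)
Step 2: +8 fires, +6 burnt (F count now 8)
Step 3: +5 fires, +8 burnt (F count now 5)
Step 4: +1 fires, +5 burnt (F count now 1)
Step 5: +0 fires, +1 burnt (F count now 0)
Fire out after step 5
Initially T: 21, now '.': 29
Total burnt (originally-T cells now '.'): 20

Answer: 20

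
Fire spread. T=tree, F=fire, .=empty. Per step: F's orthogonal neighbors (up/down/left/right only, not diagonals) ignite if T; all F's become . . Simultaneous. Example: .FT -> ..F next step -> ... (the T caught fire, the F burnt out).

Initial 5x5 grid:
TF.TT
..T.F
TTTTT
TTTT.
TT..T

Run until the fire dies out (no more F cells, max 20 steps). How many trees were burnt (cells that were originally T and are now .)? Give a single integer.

Answer: 15

Derivation:
Step 1: +3 fires, +2 burnt (F count now 3)
Step 2: +2 fires, +3 burnt (F count now 2)
Step 3: +2 fires, +2 burnt (F count now 2)
Step 4: +3 fires, +2 burnt (F count now 3)
Step 5: +2 fires, +3 burnt (F count now 2)
Step 6: +2 fires, +2 burnt (F count now 2)
Step 7: +1 fires, +2 burnt (F count now 1)
Step 8: +0 fires, +1 burnt (F count now 0)
Fire out after step 8
Initially T: 16, now '.': 24
Total burnt (originally-T cells now '.'): 15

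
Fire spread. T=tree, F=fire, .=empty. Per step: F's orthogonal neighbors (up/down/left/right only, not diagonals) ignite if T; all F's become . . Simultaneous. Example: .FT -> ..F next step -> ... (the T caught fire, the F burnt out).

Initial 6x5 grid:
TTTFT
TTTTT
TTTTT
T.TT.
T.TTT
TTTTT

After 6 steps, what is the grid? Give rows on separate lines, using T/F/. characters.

Step 1: 3 trees catch fire, 1 burn out
  TTF.F
  TTTFT
  TTTTT
  T.TT.
  T.TTT
  TTTTT
Step 2: 4 trees catch fire, 3 burn out
  TF...
  TTF.F
  TTTFT
  T.TT.
  T.TTT
  TTTTT
Step 3: 5 trees catch fire, 4 burn out
  F....
  TF...
  TTF.F
  T.TF.
  T.TTT
  TTTTT
Step 4: 4 trees catch fire, 5 burn out
  .....
  F....
  TF...
  T.F..
  T.TFT
  TTTTT
Step 5: 4 trees catch fire, 4 burn out
  .....
  .....
  F....
  T....
  T.F.F
  TTTFT
Step 6: 3 trees catch fire, 4 burn out
  .....
  .....
  .....
  F....
  T....
  TTF.F

.....
.....
.....
F....
T....
TTF.F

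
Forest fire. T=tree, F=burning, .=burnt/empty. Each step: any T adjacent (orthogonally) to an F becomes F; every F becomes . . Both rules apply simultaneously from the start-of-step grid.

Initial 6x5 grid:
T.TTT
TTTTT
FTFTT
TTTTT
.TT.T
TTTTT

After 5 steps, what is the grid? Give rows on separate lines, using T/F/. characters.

Step 1: 6 trees catch fire, 2 burn out
  T.TTT
  FTFTT
  .F.FT
  FTFTT
  .TT.T
  TTTTT
Step 2: 8 trees catch fire, 6 burn out
  F.FTT
  .F.FT
  ....F
  .F.FT
  .TF.T
  TTTTT
Step 3: 5 trees catch fire, 8 burn out
  ...FT
  ....F
  .....
  ....F
  .F..T
  TTFTT
Step 4: 4 trees catch fire, 5 burn out
  ....F
  .....
  .....
  .....
  ....F
  TF.FT
Step 5: 2 trees catch fire, 4 burn out
  .....
  .....
  .....
  .....
  .....
  F...F

.....
.....
.....
.....
.....
F...F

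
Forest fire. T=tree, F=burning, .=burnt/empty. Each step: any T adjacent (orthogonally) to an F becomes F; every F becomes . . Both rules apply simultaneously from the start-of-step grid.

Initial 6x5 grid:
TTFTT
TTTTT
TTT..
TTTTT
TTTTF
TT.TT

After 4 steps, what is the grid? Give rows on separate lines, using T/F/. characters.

Step 1: 6 trees catch fire, 2 burn out
  TF.FT
  TTFTT
  TTT..
  TTTTF
  TTTF.
  TT.TF
Step 2: 8 trees catch fire, 6 burn out
  F...F
  TF.FT
  TTF..
  TTTF.
  TTF..
  TT.F.
Step 3: 5 trees catch fire, 8 burn out
  .....
  F...F
  TF...
  TTF..
  TF...
  TT...
Step 4: 4 trees catch fire, 5 burn out
  .....
  .....
  F....
  TF...
  F....
  TF...

.....
.....
F....
TF...
F....
TF...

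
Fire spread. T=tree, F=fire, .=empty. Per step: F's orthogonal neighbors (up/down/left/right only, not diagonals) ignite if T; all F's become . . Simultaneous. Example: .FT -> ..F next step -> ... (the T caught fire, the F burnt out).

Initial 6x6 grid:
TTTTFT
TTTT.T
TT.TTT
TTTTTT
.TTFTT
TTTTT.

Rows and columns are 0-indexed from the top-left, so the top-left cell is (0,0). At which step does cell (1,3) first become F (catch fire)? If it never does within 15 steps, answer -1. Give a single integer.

Step 1: cell (1,3)='T' (+6 fires, +2 burnt)
Step 2: cell (1,3)='F' (+10 fires, +6 burnt)
  -> target ignites at step 2
Step 3: cell (1,3)='.' (+7 fires, +10 burnt)
Step 4: cell (1,3)='.' (+5 fires, +7 burnt)
Step 5: cell (1,3)='.' (+2 fires, +5 burnt)
Step 6: cell (1,3)='.' (+0 fires, +2 burnt)
  fire out at step 6

2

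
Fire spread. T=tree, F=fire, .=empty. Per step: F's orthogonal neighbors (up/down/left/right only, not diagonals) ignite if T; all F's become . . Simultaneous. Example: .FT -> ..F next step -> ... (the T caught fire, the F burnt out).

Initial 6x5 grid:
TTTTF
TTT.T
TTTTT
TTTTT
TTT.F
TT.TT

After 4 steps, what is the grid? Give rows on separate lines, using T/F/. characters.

Step 1: 4 trees catch fire, 2 burn out
  TTTF.
  TTT.F
  TTTTT
  TTTTF
  TTT..
  TT.TF
Step 2: 4 trees catch fire, 4 burn out
  TTF..
  TTT..
  TTTTF
  TTTF.
  TTT..
  TT.F.
Step 3: 4 trees catch fire, 4 burn out
  TF...
  TTF..
  TTTF.
  TTF..
  TTT..
  TT...
Step 4: 5 trees catch fire, 4 burn out
  F....
  TF...
  TTF..
  TF...
  TTF..
  TT...

F....
TF...
TTF..
TF...
TTF..
TT...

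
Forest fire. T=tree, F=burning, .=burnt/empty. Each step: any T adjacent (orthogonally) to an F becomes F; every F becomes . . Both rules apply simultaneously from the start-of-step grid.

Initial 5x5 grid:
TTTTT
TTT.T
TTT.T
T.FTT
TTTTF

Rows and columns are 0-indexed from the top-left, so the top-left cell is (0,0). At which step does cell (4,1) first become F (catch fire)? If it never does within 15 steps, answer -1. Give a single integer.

Step 1: cell (4,1)='T' (+5 fires, +2 burnt)
Step 2: cell (4,1)='F' (+4 fires, +5 burnt)
  -> target ignites at step 2
Step 3: cell (4,1)='.' (+5 fires, +4 burnt)
Step 4: cell (4,1)='.' (+5 fires, +5 burnt)
Step 5: cell (4,1)='.' (+1 fires, +5 burnt)
Step 6: cell (4,1)='.' (+0 fires, +1 burnt)
  fire out at step 6

2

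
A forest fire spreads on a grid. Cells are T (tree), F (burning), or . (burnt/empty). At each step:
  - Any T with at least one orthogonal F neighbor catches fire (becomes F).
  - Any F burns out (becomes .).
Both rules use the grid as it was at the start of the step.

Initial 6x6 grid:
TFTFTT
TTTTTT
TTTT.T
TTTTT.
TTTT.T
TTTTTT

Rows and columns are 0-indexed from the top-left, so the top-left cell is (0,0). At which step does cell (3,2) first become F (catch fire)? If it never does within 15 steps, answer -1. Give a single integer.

Step 1: cell (3,2)='T' (+5 fires, +2 burnt)
Step 2: cell (3,2)='T' (+6 fires, +5 burnt)
Step 3: cell (3,2)='T' (+5 fires, +6 burnt)
Step 4: cell (3,2)='F' (+6 fires, +5 burnt)
  -> target ignites at step 4
Step 5: cell (3,2)='.' (+4 fires, +6 burnt)
Step 6: cell (3,2)='.' (+3 fires, +4 burnt)
Step 7: cell (3,2)='.' (+1 fires, +3 burnt)
Step 8: cell (3,2)='.' (+1 fires, +1 burnt)
Step 9: cell (3,2)='.' (+0 fires, +1 burnt)
  fire out at step 9

4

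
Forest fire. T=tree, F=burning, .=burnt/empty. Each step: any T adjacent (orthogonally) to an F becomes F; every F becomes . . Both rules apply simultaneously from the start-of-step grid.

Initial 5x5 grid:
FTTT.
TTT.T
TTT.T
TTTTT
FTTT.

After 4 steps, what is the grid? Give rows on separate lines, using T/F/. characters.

Step 1: 4 trees catch fire, 2 burn out
  .FTT.
  FTT.T
  TTT.T
  FTTTT
  .FTT.
Step 2: 5 trees catch fire, 4 burn out
  ..FT.
  .FT.T
  FTT.T
  .FTTT
  ..FT.
Step 3: 5 trees catch fire, 5 burn out
  ...F.
  ..F.T
  .FT.T
  ..FTT
  ...F.
Step 4: 2 trees catch fire, 5 burn out
  .....
  ....T
  ..F.T
  ...FT
  .....

.....
....T
..F.T
...FT
.....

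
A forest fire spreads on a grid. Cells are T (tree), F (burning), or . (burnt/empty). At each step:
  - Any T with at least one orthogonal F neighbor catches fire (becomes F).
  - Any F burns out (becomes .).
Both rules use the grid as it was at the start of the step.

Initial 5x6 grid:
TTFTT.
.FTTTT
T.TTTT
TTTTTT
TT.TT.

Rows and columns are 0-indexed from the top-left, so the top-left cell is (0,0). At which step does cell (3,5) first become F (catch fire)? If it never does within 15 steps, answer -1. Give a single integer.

Step 1: cell (3,5)='T' (+3 fires, +2 burnt)
Step 2: cell (3,5)='T' (+4 fires, +3 burnt)
Step 3: cell (3,5)='T' (+3 fires, +4 burnt)
Step 4: cell (3,5)='T' (+4 fires, +3 burnt)
Step 5: cell (3,5)='T' (+5 fires, +4 burnt)
Step 6: cell (3,5)='F' (+4 fires, +5 burnt)
  -> target ignites at step 6
Step 7: cell (3,5)='.' (+0 fires, +4 burnt)
  fire out at step 7

6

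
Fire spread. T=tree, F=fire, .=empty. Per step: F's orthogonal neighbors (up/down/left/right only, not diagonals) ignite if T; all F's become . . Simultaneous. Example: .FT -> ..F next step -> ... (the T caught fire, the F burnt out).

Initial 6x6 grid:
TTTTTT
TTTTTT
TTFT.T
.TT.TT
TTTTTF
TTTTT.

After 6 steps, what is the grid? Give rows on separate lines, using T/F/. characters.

Step 1: 6 trees catch fire, 2 burn out
  TTTTTT
  TTFTTT
  TF.F.T
  .TF.TF
  TTTTF.
  TTTTT.
Step 2: 10 trees catch fire, 6 burn out
  TTFTTT
  TF.FTT
  F....F
  .F..F.
  TTFF..
  TTTTF.
Step 3: 8 trees catch fire, 10 burn out
  TF.FTT
  F...FF
  ......
  ......
  TF....
  TTFF..
Step 4: 5 trees catch fire, 8 burn out
  F...FF
  ......
  ......
  ......
  F.....
  TF....
Step 5: 1 trees catch fire, 5 burn out
  ......
  ......
  ......
  ......
  ......
  F.....
Step 6: 0 trees catch fire, 1 burn out
  ......
  ......
  ......
  ......
  ......
  ......

......
......
......
......
......
......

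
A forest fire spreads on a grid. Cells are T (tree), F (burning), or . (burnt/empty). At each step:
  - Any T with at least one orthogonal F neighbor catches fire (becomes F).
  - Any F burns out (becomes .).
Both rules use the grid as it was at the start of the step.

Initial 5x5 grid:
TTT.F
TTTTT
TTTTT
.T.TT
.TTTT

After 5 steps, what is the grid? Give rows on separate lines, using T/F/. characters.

Step 1: 1 trees catch fire, 1 burn out
  TTT..
  TTTTF
  TTTTT
  .T.TT
  .TTTT
Step 2: 2 trees catch fire, 1 burn out
  TTT..
  TTTF.
  TTTTF
  .T.TT
  .TTTT
Step 3: 3 trees catch fire, 2 burn out
  TTT..
  TTF..
  TTTF.
  .T.TF
  .TTTT
Step 4: 5 trees catch fire, 3 burn out
  TTF..
  TF...
  TTF..
  .T.F.
  .TTTF
Step 5: 4 trees catch fire, 5 burn out
  TF...
  F....
  TF...
  .T...
  .TTF.

TF...
F....
TF...
.T...
.TTF.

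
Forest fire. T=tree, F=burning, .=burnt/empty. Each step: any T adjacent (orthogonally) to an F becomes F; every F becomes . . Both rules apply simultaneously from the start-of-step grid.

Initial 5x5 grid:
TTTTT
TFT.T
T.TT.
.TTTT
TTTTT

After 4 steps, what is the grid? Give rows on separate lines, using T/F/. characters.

Step 1: 3 trees catch fire, 1 burn out
  TFTTT
  F.F.T
  T.TT.
  .TTTT
  TTTTT
Step 2: 4 trees catch fire, 3 burn out
  F.FTT
  ....T
  F.FT.
  .TTTT
  TTTTT
Step 3: 3 trees catch fire, 4 burn out
  ...FT
  ....T
  ...F.
  .TFTT
  TTTTT
Step 4: 4 trees catch fire, 3 burn out
  ....F
  ....T
  .....
  .F.FT
  TTFTT

....F
....T
.....
.F.FT
TTFTT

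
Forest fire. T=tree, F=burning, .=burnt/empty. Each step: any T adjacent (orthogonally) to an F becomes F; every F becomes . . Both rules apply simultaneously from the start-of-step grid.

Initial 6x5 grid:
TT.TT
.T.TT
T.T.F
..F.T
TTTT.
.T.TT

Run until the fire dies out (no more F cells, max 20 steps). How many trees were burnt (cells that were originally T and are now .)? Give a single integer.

Step 1: +4 fires, +2 burnt (F count now 4)
Step 2: +4 fires, +4 burnt (F count now 4)
Step 3: +4 fires, +4 burnt (F count now 4)
Step 4: +1 fires, +4 burnt (F count now 1)
Step 5: +0 fires, +1 burnt (F count now 0)
Fire out after step 5
Initially T: 17, now '.': 26
Total burnt (originally-T cells now '.'): 13

Answer: 13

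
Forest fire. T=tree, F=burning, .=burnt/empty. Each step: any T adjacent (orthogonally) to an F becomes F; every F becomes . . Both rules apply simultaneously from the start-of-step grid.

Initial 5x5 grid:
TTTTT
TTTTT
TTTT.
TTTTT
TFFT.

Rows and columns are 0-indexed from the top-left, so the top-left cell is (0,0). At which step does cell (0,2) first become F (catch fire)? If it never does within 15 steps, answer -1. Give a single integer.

Step 1: cell (0,2)='T' (+4 fires, +2 burnt)
Step 2: cell (0,2)='T' (+4 fires, +4 burnt)
Step 3: cell (0,2)='T' (+5 fires, +4 burnt)
Step 4: cell (0,2)='F' (+4 fires, +5 burnt)
  -> target ignites at step 4
Step 5: cell (0,2)='.' (+3 fires, +4 burnt)
Step 6: cell (0,2)='.' (+1 fires, +3 burnt)
Step 7: cell (0,2)='.' (+0 fires, +1 burnt)
  fire out at step 7

4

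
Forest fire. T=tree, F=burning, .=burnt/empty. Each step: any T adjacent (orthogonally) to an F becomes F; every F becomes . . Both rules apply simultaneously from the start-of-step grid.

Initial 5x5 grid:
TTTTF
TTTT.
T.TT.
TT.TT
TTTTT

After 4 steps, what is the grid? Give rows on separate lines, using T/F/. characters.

Step 1: 1 trees catch fire, 1 burn out
  TTTF.
  TTTT.
  T.TT.
  TT.TT
  TTTTT
Step 2: 2 trees catch fire, 1 burn out
  TTF..
  TTTF.
  T.TT.
  TT.TT
  TTTTT
Step 3: 3 trees catch fire, 2 burn out
  TF...
  TTF..
  T.TF.
  TT.TT
  TTTTT
Step 4: 4 trees catch fire, 3 burn out
  F....
  TF...
  T.F..
  TT.FT
  TTTTT

F....
TF...
T.F..
TT.FT
TTTTT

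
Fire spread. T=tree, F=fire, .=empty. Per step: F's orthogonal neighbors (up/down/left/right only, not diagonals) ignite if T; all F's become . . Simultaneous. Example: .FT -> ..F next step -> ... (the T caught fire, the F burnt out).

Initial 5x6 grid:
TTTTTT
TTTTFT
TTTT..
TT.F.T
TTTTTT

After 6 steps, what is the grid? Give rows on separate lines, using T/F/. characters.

Step 1: 5 trees catch fire, 2 burn out
  TTTTFT
  TTTF.F
  TTTF..
  TT...T
  TTTFTT
Step 2: 6 trees catch fire, 5 burn out
  TTTF.F
  TTF...
  TTF...
  TT...T
  TTF.FT
Step 3: 5 trees catch fire, 6 burn out
  TTF...
  TF....
  TF....
  TT...T
  TF...F
Step 4: 6 trees catch fire, 5 burn out
  TF....
  F.....
  F.....
  TF...F
  F.....
Step 5: 2 trees catch fire, 6 burn out
  F.....
  ......
  ......
  F.....
  ......
Step 6: 0 trees catch fire, 2 burn out
  ......
  ......
  ......
  ......
  ......

......
......
......
......
......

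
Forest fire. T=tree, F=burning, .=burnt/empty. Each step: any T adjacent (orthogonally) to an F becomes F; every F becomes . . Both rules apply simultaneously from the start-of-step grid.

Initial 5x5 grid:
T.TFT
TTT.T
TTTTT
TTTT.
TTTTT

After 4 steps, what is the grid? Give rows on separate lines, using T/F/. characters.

Step 1: 2 trees catch fire, 1 burn out
  T.F.F
  TTT.T
  TTTTT
  TTTT.
  TTTTT
Step 2: 2 trees catch fire, 2 burn out
  T....
  TTF.F
  TTTTT
  TTTT.
  TTTTT
Step 3: 3 trees catch fire, 2 burn out
  T....
  TF...
  TTFTF
  TTTT.
  TTTTT
Step 4: 4 trees catch fire, 3 burn out
  T....
  F....
  TF.F.
  TTFT.
  TTTTT

T....
F....
TF.F.
TTFT.
TTTTT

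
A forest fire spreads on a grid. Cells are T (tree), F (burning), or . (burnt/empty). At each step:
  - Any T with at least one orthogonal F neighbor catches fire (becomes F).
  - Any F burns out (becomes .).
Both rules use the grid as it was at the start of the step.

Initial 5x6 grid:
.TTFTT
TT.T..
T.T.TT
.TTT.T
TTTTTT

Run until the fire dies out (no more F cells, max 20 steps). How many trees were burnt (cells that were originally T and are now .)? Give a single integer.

Answer: 8

Derivation:
Step 1: +3 fires, +1 burnt (F count now 3)
Step 2: +2 fires, +3 burnt (F count now 2)
Step 3: +1 fires, +2 burnt (F count now 1)
Step 4: +1 fires, +1 burnt (F count now 1)
Step 5: +1 fires, +1 burnt (F count now 1)
Step 6: +0 fires, +1 burnt (F count now 0)
Fire out after step 6
Initially T: 21, now '.': 17
Total burnt (originally-T cells now '.'): 8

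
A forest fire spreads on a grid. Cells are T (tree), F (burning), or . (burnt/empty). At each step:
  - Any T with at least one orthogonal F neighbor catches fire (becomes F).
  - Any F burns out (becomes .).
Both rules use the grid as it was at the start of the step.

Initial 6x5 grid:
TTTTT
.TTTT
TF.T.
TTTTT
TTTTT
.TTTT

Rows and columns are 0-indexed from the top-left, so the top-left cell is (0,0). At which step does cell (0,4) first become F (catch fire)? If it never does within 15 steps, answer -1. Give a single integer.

Step 1: cell (0,4)='T' (+3 fires, +1 burnt)
Step 2: cell (0,4)='T' (+5 fires, +3 burnt)
Step 3: cell (0,4)='T' (+7 fires, +5 burnt)
Step 4: cell (0,4)='T' (+6 fires, +7 burnt)
Step 5: cell (0,4)='F' (+3 fires, +6 burnt)
  -> target ignites at step 5
Step 6: cell (0,4)='.' (+1 fires, +3 burnt)
Step 7: cell (0,4)='.' (+0 fires, +1 burnt)
  fire out at step 7

5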